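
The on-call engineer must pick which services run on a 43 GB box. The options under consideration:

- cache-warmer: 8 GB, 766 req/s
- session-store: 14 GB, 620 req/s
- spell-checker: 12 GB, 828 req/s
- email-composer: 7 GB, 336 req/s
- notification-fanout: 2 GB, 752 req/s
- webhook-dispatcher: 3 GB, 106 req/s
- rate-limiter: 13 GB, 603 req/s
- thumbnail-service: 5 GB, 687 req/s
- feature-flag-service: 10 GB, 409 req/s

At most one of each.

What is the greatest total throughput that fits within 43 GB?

By throughput per GB: notification-fanout 376.00, thumbnail-service 137.40, cache-warmer 95.75 lead.
Greedy by ratio would take cache-warmer + spell-checker + email-composer + notification-fanout + webhook-dispatcher + thumbnail-service: 37 GB used, total 3475.
Replace email-composer with rate-limiter: the trade gains 267 net, giving 3742 at 43 GB.
Every other selection either busts 43 GB or fails to beat 3742.

3742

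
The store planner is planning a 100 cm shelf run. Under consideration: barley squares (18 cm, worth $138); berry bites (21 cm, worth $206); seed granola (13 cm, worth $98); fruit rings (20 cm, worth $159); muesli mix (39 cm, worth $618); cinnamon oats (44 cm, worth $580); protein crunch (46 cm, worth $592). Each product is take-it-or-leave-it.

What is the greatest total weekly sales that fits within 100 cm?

By weekly sales per cm: muesli mix 15.85, cinnamon oats 13.18, protein crunch 12.87 lead.
A density-first pass picks seed granola + muesli mix + cinnamon oats — 1296 at 96 cm.
Dropping cinnamon oats frees 44 cm; slotting in protein crunch (46 cm) lifts the total to 1308 at 98 cm.
Nothing else within 100 cm beats 1308.

1308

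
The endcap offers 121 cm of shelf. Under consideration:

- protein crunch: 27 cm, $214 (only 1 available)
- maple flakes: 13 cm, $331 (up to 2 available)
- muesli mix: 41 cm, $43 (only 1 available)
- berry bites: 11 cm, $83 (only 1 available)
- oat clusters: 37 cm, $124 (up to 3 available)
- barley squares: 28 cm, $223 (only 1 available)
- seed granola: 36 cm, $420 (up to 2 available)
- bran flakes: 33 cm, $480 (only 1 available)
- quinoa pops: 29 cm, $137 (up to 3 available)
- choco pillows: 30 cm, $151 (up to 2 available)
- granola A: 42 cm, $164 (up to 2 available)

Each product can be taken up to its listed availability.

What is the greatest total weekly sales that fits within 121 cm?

Ranking by ratio (weekly sales/cm): maple flakes 25.46, bran flakes 14.55, seed granola 11.67.
Greedy by ratio would take 2×maple flakes + berry bites + seed granola + bran flakes: 106 cm used, total 1645.
The 24 cm tied up in maple flakes and berry bites is better spent on seed granola — total rises to 1651 (118 cm).
Nothing else within 121 cm beats 1651.

1651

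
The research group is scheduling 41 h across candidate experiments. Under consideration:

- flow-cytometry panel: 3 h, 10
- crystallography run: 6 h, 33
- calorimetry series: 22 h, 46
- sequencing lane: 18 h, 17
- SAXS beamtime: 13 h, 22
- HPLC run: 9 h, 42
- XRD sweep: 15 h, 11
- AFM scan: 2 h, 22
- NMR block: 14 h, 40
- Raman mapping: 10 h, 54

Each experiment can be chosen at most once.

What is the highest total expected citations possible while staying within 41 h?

191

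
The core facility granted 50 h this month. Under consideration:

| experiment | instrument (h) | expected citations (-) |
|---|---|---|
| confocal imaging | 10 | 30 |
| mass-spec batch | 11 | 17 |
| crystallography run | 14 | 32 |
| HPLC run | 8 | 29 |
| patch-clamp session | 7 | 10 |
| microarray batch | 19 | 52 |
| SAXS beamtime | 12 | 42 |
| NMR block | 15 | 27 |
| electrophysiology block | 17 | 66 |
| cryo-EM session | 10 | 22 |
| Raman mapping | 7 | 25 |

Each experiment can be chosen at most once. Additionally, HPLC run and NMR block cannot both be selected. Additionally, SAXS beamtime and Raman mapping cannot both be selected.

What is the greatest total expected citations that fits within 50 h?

Confocal imaging + HPLC run + SAXS beamtime + electrophysiology block uses 47 of the 50 h and totals 167.
Runner-up microarray batch + SAXS beamtime + electrophysiology block tops out at 160.

167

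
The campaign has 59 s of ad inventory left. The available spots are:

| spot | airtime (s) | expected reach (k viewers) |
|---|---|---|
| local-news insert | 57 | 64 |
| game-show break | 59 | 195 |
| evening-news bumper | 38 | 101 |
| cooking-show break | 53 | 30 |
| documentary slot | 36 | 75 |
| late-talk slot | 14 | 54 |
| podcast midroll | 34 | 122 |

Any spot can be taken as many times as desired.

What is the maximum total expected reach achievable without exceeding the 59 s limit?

The ratio ordering already packs tightly: 4×late-talk slot, 56 s, 216.
That's the maximum — no swap from here does better than 216.

216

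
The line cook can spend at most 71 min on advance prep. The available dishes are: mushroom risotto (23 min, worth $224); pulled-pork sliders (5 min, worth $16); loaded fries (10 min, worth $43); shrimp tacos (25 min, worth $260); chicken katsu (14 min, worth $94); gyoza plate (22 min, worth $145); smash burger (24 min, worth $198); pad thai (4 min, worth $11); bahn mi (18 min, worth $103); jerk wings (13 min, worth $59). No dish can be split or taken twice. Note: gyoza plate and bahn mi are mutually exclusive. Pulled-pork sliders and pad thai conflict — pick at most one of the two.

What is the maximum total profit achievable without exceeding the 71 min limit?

By profit per min: shrimp tacos 10.40, mushroom risotto 9.74, smash burger 8.25 lead.
Taking mushroom risotto + shrimp tacos + gyoza plate: 70 min used, 629 in profit.
Runner-up shrimp tacos + gyoza plate + smash burger tops out at 603.

629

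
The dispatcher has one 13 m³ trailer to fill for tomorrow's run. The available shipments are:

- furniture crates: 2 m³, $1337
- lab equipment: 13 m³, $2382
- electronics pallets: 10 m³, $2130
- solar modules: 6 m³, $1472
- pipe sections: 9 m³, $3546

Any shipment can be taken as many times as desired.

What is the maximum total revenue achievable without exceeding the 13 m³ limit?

8022

Taking 6×furniture crates: 12 m³ used, 8022 in revenue.
Nothing else within 13 m³ beats 8022.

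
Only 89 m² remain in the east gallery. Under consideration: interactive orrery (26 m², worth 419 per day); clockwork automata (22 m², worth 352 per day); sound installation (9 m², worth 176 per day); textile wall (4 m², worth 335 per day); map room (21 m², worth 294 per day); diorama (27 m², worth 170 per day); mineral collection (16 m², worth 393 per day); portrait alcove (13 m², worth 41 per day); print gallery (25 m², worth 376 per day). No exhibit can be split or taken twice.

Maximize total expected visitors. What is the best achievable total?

1793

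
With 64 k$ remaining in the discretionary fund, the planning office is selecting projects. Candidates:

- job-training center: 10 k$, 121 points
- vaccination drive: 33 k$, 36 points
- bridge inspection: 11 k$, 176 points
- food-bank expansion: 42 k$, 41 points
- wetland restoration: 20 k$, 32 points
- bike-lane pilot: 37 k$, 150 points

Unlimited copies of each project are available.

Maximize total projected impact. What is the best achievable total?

946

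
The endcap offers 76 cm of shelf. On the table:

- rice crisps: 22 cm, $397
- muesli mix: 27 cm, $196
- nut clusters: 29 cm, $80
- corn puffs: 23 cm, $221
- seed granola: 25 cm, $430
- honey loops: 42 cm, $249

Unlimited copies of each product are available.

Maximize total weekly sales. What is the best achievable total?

1290

The ratio heuristic lands on 3×rice crisps (1191) but leaves 10 cm idle.
Dropping 3×rice crisps frees 66 cm; slotting in 3×seed granola (75 cm) lifts the total to 1290 at 75 cm.
That's the maximum — no swap from here does better than 1290.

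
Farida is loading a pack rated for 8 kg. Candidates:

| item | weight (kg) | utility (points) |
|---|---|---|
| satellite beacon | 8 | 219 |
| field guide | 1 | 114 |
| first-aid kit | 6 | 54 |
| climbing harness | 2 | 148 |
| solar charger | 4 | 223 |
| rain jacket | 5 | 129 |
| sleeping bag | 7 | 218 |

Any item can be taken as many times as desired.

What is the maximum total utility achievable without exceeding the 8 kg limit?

912

Ranking by ratio (utility/kg): field guide 114.00, climbing harness 74.00, solar charger 55.75, sleeping bag 31.14.
Taking 8×field guide: 8 kg used, 912 in utility.
That's the maximum — no swap from here does better than 912.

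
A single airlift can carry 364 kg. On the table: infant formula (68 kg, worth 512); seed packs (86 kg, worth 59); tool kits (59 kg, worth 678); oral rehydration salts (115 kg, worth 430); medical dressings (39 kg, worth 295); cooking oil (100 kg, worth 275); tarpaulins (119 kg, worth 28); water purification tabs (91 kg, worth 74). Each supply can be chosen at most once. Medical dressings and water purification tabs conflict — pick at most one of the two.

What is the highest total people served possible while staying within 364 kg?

Best packing: infant formula + tool kits + oral rehydration salts + medical dressings — 281 kg, 1915 total.
The spare 83 kg is too small for any remaining supply, and no feasible exchange beats 1915.

1915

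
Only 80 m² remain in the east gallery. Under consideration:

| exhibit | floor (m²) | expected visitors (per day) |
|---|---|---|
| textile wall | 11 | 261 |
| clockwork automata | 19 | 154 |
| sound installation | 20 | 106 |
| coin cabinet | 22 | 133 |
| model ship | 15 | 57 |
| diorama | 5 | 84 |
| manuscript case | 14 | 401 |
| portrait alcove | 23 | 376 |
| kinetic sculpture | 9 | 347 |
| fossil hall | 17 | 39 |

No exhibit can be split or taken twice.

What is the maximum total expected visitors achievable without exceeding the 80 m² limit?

1539

Density check — kinetic sculpture 38.56, manuscript case 28.64, textile wall 23.73 are the best per m².
A density-first pass picks textile wall + model ship + diorama + manuscript case + portrait alcove + kinetic sculpture — 1526 at 77 m².
Replace model ship and diorama with clockwork automata: the trade gains 13 net, giving 1539 at 76 m².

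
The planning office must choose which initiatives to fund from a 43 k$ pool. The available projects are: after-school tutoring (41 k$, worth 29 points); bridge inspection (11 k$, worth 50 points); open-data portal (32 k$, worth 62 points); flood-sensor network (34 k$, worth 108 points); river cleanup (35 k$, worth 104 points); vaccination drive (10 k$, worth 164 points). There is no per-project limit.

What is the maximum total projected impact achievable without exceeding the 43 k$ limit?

Ranking by ratio (projected impact/k$): vaccination drive 16.40, bridge inspection 4.55, flood-sensor network 3.18, river cleanup 2.97.
4×vaccination drive uses 40 of the 43 k$ and totals 656.
No other feasible combination exceeds 656.

656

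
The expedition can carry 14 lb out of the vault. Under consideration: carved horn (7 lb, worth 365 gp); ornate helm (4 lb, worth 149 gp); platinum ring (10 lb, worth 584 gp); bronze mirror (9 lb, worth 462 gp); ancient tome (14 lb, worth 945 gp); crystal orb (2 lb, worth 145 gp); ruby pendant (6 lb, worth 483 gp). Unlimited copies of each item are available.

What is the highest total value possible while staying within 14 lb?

Density check — ruby pendant 80.50, crystal orb 72.50, ancient tome 67.50, platinum ring 58.40 are the best per lb.
Taking crystal orb + 2×ruby pendant: 14 lb used, 1111 in value.
Every other selection either busts 14 lb or fails to beat 1111.

1111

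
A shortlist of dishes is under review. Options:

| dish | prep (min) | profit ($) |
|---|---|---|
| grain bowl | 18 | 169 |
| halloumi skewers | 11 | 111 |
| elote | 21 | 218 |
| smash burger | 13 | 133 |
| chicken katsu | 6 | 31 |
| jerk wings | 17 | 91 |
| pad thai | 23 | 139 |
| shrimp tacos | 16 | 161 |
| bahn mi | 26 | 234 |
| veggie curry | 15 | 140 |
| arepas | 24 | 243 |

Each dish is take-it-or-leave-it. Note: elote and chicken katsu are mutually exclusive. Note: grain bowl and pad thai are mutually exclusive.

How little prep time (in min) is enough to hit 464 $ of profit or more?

Minimise min subject to total profit ≥ 464.
Taking halloumi skewers + elote + veggie curry gives 469 (≥ 464) for 47 min.
No combination under 47 min hits 464.

47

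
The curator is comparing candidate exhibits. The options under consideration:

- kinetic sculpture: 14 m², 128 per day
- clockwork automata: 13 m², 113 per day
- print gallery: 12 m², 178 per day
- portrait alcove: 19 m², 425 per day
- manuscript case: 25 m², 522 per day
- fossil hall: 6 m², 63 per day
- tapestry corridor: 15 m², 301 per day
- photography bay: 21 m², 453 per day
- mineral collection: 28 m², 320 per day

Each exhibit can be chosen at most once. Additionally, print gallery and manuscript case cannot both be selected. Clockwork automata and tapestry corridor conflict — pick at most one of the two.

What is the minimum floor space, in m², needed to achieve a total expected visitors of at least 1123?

55

Minimise m² subject to total expected visitors ≥ 1123.
Taking portrait alcove + tapestry corridor + photography bay gives 1179 (≥ 1123) for 55 m².
No combination under 55 m² hits 1123.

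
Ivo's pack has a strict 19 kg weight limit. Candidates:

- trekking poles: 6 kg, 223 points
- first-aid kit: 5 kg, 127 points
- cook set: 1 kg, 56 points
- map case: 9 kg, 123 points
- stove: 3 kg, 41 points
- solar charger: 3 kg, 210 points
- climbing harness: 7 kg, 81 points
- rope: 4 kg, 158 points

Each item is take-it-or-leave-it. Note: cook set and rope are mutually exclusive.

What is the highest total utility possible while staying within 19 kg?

718

Taking trekking poles + first-aid kit + solar charger + rope: 18 kg used, 718 in utility.
Next best is trekking poles + first-aid kit + cook set + stove + solar charger at 657 (18 kg) — short by 61.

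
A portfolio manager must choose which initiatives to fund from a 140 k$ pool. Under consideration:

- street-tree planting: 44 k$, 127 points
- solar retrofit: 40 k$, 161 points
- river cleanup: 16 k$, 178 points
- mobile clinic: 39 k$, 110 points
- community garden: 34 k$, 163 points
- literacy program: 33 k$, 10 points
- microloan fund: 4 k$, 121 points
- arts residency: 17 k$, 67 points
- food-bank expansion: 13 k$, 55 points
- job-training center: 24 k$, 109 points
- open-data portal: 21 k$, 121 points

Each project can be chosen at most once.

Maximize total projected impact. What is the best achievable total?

853

Greedy by ratio would take river cleanup + community garden + microloan fund + arts residency + food-bank expansion + job-training center + open-data portal: 129 k$ used, total 814.
Replace arts residency and food-bank expansion with solar retrofit: the trade gains 39 net, giving 853 at 139 k$.
The closest alternative, river cleanup + community garden + microloan fund + arts residency + food-bank expansion + job-training center + open-data portal, reaches only 814.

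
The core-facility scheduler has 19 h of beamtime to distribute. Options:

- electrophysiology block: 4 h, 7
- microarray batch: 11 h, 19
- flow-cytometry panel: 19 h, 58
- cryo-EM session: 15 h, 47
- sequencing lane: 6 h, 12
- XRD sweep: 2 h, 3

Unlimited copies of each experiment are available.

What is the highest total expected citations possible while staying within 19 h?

58

A density-first pass picks electrophysiology block + cryo-EM session — 54 at 19 h.
The 19 h tied up in electrophysiology block and cryo-EM session is better spent on flow-cytometry panel — total rises to 58 (19 h).
Nothing else within 19 h beats 58.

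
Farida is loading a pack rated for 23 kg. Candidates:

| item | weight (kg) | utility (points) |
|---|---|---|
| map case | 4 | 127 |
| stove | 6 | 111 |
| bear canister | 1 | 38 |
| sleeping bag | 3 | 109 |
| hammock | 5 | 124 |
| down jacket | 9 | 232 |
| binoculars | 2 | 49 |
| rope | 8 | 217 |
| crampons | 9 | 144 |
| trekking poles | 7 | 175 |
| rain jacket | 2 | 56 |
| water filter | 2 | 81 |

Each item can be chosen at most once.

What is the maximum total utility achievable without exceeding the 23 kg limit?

696

Greedy by ratio would take map case + bear canister + sleeping bag + binoculars + rope + rain jacket + water filter: 22 kg used, total 677.
Replace binoculars and rain jacket with hammock: the trade gains 19 net, giving 696 at 23 kg.
An exhaustive check of the 4096 subsets confirms 696.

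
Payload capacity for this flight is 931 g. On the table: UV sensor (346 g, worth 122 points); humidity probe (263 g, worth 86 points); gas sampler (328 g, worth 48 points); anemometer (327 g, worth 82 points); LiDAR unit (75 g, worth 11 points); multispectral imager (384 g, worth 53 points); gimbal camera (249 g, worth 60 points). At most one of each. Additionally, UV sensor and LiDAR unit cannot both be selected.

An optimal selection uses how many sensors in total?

3

Optimal total is 268.
One optimal bundle: UV sensor + humidity probe + gimbal camera (858 g).
All optima have 3 sensors.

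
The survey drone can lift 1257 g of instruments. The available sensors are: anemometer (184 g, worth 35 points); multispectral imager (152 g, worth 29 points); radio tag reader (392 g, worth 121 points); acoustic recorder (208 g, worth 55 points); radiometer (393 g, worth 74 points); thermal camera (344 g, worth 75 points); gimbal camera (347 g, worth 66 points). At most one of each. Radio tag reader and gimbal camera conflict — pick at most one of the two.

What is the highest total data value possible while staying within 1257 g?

286

Greedy by ratio would take multispectral imager + radio tag reader + acoustic recorder + thermal camera: 1096 g used, total 280.
Replace multispectral imager with anemometer: the trade gains 6 net, giving 286 at 1128 g.
Every other selection either busts 1257 g or breaks a pairing rule or fails to beat 286.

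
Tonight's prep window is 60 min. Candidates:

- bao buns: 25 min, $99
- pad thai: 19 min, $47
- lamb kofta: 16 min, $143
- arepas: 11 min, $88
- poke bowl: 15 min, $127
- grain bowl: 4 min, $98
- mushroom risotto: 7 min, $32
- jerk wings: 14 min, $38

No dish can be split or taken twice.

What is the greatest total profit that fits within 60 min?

Filling by ratio: lamb kofta + arepas + poke bowl + grain bowl + mushroom risotto for 488, with 7 min left unused.
The 7 min tied up in mushroom risotto is better spent on jerk wings — total rises to 494 (60 min).

494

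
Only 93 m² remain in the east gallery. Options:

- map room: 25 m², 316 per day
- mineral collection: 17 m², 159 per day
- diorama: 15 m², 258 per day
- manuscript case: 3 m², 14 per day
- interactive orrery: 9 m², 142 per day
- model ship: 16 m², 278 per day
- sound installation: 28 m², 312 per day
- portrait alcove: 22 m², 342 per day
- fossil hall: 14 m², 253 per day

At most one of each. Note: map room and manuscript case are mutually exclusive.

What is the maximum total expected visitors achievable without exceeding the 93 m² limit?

1447

Taking the top-ratio exhibits first gives mineral collection + diorama + interactive orrery + model ship + portrait alcove + fossil hall for 1432 (93 m²).
Dropping mineral collection and interactive orrery frees 26 m²; slotting in map room (25 m²) lifts the total to 1447 at 92 m².
The closest alternative, mineral collection + diorama + interactive orrery + model ship + portrait alcove + fossil hall, reaches only 1432.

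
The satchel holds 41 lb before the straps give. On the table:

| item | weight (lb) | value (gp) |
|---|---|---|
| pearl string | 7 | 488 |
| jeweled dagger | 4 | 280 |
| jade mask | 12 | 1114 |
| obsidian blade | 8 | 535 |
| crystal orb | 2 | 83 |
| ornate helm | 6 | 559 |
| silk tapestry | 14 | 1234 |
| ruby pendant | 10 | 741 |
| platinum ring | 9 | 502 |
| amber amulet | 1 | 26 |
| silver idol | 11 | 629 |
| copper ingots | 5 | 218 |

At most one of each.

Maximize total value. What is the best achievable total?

3478

Greedy by ratio would take jeweled dagger + jade mask + ornate helm + silk tapestry + copper ingots: 41 lb used, total 3405.
The 9 lb tied up in jeweled dagger and copper ingots is better spent on pearl string + crystal orb — total rises to 3478 (41 lb).
Next best is jade mask + obsidian blade + ornate helm + silk tapestry + amber amulet at 3468 (41 lb) — short by 10.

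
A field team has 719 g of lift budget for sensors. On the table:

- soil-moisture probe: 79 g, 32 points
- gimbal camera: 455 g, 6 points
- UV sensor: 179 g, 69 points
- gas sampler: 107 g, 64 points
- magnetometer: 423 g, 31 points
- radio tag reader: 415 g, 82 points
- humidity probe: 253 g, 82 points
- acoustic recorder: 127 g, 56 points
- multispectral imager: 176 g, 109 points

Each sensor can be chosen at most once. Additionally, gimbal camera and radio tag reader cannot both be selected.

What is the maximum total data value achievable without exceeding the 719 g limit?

330

The ratio ordering already packs tightly: soil-moisture probe + UV sensor + gas sampler + acoustic recorder + multispectral imager, 668 g, 330.
Runner-up UV sensor + gas sampler + humidity probe + multispectral imager tops out at 324.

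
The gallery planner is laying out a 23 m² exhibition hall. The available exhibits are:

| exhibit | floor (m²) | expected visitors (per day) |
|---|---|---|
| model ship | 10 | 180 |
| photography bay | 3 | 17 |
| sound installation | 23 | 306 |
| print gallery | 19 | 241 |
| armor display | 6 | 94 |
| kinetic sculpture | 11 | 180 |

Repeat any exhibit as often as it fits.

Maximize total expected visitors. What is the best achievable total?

377

The ratio ordering already packs tightly: 2×model ship + photography bay, 23 m², 377.
Every other selection either busts 23 m² or fails to beat 377.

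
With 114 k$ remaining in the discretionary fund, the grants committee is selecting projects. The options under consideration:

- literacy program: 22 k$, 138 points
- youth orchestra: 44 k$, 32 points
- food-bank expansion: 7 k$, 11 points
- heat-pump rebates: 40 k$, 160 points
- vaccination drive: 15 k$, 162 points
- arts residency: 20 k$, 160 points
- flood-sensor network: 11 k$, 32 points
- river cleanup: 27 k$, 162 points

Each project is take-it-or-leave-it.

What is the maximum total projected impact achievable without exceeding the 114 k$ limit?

676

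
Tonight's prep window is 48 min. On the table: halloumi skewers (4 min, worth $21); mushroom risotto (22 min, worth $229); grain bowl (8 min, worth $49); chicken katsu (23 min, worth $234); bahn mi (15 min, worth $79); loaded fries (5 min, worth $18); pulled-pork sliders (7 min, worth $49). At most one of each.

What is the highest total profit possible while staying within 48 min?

463

Taking mushroom risotto + chicken katsu: 45 min used, 463 in profit.
Nothing else within 48 min beats 463.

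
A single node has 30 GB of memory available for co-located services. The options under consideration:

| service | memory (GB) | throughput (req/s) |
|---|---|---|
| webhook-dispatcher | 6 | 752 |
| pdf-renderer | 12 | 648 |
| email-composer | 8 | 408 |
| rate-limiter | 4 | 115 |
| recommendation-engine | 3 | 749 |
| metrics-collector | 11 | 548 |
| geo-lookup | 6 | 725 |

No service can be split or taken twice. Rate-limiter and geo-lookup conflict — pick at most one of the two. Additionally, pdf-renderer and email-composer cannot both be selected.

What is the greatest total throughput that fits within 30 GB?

2874

Taking webhook-dispatcher + pdf-renderer + recommendation-engine + geo-lookup: 27 GB used, 2874 in throughput.
An exhaustive check of the 128 subsets confirms 2874.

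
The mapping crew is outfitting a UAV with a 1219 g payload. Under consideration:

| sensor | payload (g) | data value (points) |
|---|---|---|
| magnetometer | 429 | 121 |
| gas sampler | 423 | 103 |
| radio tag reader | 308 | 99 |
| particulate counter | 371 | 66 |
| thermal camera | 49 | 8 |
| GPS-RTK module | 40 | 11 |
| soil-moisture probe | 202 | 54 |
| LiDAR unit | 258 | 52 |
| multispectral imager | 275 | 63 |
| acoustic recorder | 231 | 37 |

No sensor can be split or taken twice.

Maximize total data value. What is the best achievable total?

337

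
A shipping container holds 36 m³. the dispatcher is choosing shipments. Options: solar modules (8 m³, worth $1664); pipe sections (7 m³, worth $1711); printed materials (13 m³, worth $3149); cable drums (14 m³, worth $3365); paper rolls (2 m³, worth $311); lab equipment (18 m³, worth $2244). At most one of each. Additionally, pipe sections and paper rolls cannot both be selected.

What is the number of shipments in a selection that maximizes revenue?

Optimal total is 8225.
One optimal bundle: pipe sections + printed materials + cable drums (34 m³).
Any selection reaching 8225 contains exactly 3 shipments.

3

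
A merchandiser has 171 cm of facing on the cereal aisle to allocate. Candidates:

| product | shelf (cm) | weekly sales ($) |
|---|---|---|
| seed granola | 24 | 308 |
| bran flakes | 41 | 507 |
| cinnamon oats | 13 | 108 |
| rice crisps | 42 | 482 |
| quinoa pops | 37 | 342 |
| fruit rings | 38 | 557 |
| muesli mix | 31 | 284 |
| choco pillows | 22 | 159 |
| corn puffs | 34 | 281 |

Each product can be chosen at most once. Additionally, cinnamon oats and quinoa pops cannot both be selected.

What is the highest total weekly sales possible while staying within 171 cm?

Ranking by ratio (weekly sales/cm): fruit rings 14.66, seed granola 12.83, bran flakes 12.37.
The ratio heuristic lands on seed granola + bran flakes + cinnamon oats + rice crisps + fruit rings (1962) but leaves 13 cm idle.
Dropping cinnamon oats frees 13 cm; slotting in choco pillows (22 cm) lifts the total to 2013 at 167 cm.
Next best is seed granola + bran flakes + quinoa pops + fruit rings + muesli mix at 1998 (171 cm) — short by 15.

2013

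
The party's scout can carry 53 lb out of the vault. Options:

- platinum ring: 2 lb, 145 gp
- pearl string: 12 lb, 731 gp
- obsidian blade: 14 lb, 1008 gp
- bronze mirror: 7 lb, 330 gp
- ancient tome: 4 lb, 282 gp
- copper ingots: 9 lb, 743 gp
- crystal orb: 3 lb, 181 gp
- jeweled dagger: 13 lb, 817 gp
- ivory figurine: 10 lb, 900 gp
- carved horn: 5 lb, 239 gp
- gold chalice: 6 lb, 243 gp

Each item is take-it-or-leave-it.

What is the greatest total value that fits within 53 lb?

Greedy by ratio would take platinum ring + obsidian blade + ancient tome + copper ingots + jeweled dagger + ivory figurine: 52 lb used, total 3895.
Replace platinum ring with crystal orb: the trade gains 36 net, giving 3931 at 53 lb.

3931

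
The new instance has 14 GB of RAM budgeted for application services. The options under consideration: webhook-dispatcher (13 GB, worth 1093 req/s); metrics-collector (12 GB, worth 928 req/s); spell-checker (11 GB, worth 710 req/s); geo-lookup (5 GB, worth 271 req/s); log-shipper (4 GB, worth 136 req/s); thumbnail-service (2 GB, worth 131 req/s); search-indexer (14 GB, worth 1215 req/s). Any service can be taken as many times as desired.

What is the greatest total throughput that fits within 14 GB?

1215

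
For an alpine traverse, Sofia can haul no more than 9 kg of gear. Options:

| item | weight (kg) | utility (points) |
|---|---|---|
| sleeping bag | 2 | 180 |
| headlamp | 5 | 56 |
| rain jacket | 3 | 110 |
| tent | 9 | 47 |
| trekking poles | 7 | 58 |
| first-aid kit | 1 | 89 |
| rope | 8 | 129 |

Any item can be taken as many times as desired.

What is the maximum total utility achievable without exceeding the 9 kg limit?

809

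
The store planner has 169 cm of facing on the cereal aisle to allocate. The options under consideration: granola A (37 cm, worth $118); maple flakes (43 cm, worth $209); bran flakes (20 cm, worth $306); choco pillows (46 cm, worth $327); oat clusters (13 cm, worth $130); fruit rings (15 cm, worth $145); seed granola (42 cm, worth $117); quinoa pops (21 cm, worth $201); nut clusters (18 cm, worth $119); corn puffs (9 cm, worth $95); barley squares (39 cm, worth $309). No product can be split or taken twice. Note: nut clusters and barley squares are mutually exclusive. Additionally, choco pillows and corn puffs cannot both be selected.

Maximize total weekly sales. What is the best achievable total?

1418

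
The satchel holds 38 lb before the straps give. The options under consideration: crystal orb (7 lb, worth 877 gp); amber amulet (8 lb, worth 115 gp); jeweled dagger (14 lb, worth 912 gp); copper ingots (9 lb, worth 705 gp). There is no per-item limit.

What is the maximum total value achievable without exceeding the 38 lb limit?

4385

Ranking by ratio (value/lb): crystal orb 125.29, copper ingots 78.33, jeweled dagger 65.14, amber amulet 14.38.
Best packing: 5×crystal orb — 35 lb, 4385 total.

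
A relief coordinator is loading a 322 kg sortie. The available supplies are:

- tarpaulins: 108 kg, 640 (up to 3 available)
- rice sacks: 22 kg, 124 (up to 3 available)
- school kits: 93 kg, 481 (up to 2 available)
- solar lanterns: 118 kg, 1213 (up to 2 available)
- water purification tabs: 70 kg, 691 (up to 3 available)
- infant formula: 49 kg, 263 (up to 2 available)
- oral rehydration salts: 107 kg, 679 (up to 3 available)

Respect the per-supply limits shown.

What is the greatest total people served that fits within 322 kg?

Best packing: 2×solar lanterns + water purification tabs — 306 kg, 3117 total.
Every other selection either busts 322 kg or exceeds an availability limit or fails to beat 3117.

3117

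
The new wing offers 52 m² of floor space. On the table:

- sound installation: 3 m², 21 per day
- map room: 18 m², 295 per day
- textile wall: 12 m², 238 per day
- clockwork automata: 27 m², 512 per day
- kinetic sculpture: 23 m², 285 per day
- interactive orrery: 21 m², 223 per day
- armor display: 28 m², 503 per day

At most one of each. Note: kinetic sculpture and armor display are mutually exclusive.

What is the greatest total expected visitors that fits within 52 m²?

The ratio heuristic lands on sound installation + textile wall + clockwork automata (771) but leaves 10 m² idle.
The 12 m² tied up in textile wall is better spent on map room — total rises to 828 (48 m²).
No other feasible combination exceeds 828.

828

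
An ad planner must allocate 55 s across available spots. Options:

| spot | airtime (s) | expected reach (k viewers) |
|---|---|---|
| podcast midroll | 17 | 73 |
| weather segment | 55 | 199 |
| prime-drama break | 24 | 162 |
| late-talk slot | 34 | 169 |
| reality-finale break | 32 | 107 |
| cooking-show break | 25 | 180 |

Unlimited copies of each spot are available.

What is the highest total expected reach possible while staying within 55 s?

Ranking by ratio (expected reach/s): cooking-show break 7.20, prime-drama break 6.75, late-talk slot 4.97, podcast midroll 4.29.
Taking 2×cooking-show break: 50 s used, 360 in expected reach.
Every other selection either busts 55 s or fails to beat 360.

360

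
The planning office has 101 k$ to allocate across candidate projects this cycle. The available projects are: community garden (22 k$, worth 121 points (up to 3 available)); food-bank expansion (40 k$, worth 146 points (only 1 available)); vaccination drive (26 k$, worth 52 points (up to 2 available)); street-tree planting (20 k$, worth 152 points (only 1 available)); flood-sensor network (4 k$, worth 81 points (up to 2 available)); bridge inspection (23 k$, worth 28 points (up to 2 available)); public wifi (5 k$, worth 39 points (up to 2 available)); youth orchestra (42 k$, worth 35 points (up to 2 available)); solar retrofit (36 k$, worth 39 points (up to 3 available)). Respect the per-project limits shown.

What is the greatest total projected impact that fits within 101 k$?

By projected impact per k$: flood-sensor network 20.25, public wifi 7.80, street-tree planting 7.60 lead.
Taking the top-ratio projects first gives 2×community garden + street-tree planting + 2×flood-sensor network + 2×public wifi for 634 (82 k$).
Replace public wifi with community garden: the trade gains 82 net, giving 716 at 99 k$.

716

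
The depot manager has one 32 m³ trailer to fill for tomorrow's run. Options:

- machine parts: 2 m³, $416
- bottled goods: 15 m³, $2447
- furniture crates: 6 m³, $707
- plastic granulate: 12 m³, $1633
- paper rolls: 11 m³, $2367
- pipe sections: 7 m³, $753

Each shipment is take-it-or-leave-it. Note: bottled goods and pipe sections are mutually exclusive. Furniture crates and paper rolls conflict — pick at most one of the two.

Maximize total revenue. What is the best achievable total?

5230

The ratio ordering already packs tightly: machine parts + bottled goods + paper rolls, 28 m³, 5230.
An exhaustive check of the 64 subsets confirms 5230.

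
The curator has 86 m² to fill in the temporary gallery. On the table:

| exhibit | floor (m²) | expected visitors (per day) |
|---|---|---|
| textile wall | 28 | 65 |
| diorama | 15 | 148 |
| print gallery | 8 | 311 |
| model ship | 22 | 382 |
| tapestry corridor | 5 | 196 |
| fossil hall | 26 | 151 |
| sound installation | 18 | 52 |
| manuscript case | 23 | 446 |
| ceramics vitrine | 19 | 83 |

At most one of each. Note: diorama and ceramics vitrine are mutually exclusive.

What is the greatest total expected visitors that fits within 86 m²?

1486

Filling by ratio: diorama + print gallery + model ship + tapestry corridor + manuscript case for 1483, with 13 m² left unused.
Dropping diorama frees 15 m²; slotting in fossil hall (26 m²) lifts the total to 1486 at 84 m².
Nothing else feasible within 86 m² beats 1486.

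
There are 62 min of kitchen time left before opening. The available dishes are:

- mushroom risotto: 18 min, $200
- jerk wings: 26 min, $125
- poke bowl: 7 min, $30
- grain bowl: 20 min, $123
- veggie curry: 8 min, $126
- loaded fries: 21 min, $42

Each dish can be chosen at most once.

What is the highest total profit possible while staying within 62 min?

481

Density check — veggie curry 15.75, mushroom risotto 11.11, grain bowl 6.15 are the best per min.
The ratio heuristic lands on mushroom risotto + poke bowl + grain bowl + veggie curry (479) but leaves 9 min idle.
Dropping grain bowl frees 20 min; slotting in jerk wings (26 min) lifts the total to 481 at 59 min.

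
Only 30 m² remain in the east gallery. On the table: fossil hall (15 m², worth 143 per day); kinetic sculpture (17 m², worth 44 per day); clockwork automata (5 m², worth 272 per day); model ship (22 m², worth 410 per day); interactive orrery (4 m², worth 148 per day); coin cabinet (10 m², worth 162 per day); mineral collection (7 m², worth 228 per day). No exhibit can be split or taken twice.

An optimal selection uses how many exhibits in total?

Optimal total is 810.
clockwork automata + interactive orrery + coin cabinet + mineral collection hits 810 at 26 m².
Every optimal selection uses 4 exhibits.

4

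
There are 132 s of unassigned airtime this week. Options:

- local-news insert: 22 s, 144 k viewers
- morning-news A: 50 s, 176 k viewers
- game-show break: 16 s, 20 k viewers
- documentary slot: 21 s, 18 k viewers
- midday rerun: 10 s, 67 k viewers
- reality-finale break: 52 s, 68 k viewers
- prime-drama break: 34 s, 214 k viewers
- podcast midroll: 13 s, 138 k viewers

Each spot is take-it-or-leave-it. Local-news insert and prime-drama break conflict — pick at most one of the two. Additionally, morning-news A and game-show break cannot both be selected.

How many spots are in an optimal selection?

5

Best achievable expected reach is 613.
One optimal bundle: morning-news A + documentary slot + midday rerun + prime-drama break + podcast midroll (128 s).
Every optimal selection uses 5 spots.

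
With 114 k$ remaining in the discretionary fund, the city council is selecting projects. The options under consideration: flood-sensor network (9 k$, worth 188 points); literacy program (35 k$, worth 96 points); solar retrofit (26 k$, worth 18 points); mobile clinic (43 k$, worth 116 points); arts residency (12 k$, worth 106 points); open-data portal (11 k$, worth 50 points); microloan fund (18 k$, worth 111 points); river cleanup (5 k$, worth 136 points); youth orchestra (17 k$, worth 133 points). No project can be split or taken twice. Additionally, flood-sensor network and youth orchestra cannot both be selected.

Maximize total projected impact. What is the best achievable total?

707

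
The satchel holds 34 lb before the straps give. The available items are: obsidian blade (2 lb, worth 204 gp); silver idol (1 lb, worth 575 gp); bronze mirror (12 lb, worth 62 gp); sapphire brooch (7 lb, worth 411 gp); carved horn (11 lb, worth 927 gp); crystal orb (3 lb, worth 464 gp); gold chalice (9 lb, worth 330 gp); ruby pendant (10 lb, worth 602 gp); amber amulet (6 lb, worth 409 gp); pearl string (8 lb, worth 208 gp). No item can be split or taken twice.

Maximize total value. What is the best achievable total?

3183

A density-first pass picks obsidian blade + silver idol + carved horn + crystal orb + ruby pendant + amber amulet — 3181 at 33 lb.
The 6 lb tied up in amber amulet is better spent on sapphire brooch — total rises to 3183 (34 lb).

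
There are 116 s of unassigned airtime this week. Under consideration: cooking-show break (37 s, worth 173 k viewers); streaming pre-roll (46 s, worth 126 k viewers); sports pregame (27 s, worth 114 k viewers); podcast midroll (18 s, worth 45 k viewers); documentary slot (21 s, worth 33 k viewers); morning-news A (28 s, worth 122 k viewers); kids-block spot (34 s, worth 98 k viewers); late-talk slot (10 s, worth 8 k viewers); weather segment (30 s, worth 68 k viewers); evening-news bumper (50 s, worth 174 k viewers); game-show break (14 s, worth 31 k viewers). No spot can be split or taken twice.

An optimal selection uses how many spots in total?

3

Best achievable expected reach is 469.
cooking-show break + morning-news A + evening-news bumper hits 469 at 115 s.
Every optimal selection uses 3 spots.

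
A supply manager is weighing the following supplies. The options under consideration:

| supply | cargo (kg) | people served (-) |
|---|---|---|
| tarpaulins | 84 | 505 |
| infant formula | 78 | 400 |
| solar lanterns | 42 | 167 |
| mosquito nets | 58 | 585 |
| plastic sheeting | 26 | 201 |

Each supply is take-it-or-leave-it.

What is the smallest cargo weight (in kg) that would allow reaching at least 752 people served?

84

Look for the lowest-cargo combination reaching 752.
mosquito nets + plastic sheeting reaches 786 using 84 kg.
No combination under 84 kg hits 752.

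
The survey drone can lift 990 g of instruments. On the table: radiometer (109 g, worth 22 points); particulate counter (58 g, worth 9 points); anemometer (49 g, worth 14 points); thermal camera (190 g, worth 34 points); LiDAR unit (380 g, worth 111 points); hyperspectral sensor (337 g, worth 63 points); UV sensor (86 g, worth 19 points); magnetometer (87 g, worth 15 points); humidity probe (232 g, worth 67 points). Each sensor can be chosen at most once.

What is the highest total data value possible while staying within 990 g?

248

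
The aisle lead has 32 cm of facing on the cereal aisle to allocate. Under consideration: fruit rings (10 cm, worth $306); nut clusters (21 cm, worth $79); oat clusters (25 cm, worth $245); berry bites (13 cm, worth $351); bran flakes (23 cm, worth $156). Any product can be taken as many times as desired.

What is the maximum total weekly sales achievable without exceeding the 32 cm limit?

918

Best packing: 3×fruit rings — 30 cm, 918 total.
No other feasible combination exceeds 918.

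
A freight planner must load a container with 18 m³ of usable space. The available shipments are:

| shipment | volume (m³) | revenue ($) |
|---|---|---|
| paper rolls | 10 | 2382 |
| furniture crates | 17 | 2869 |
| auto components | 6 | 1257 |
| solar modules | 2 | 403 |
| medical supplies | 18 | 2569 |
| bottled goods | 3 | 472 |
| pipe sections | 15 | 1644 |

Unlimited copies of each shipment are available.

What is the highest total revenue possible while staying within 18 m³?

4042

Ranking by ratio (revenue/m³): paper rolls 238.20, auto components 209.50, solar modules 201.50.
Best packing: paper rolls + auto components + solar modules — 18 m³, 4042 total.
No other feasible combination exceeds 4042.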